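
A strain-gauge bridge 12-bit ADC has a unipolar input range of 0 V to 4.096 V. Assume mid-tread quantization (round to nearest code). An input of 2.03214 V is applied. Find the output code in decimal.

code 2032

With 4096 levels over 4.096 V, one step is 1.000 mV.
Input sits at 2032.140 steps above V_low.
So the output code is 2032.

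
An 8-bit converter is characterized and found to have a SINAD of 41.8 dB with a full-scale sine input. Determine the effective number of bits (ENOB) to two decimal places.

ENOB = (SINAD − 1.76) / 6.02 = (41.8 − 1.76)/6.02 = 6.651.

6.65 bits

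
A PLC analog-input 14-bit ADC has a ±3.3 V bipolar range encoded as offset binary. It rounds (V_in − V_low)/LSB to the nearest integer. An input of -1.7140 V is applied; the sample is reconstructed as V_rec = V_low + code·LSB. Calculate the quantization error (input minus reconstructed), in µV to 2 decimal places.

LSB = 6.6/2^14 = 402.83 µV.
(V_in − V_low)/LSB = (-1.7140 − (−3.3))/0.000402832 = 3937.1248 → code 3937 (round).
V_rec = (−3.3) + 3937·0.000402832 = -1.7140503 V.
V_in − V_rec = 5.0293e-05 V = 50.29 µV.

50.29 µV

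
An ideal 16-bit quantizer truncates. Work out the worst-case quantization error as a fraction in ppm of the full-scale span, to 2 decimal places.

Truncating → worst-case error = 1 LSB = V_FS/2^16, so 1e+06/65536 = 15.2588 ppm of full scale.

15.26 ppm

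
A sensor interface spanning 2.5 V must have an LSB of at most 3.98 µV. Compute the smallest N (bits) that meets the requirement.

Number of steps required ≥ 2.5 V / 3.98 µV = 628140.70.
Need 2^N ≥ 628140.70; 2^19 = 524288, 2^20 = 1048576.
Minimum N = 20.

20 bits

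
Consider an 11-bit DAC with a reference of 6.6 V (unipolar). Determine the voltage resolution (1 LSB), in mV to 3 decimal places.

3.223 mV

Full-scale span = 6.6 V.
LSB = 6.6 / 2^11 = 6.6 / 2048 = 0.00322266 V = 3.223 mV.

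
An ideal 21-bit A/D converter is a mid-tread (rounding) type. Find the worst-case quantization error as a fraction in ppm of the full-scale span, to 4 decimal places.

Rounding → worst-case error = ½ LSB = V_FS/2^22, so 1e+06/4194304 = 0.238419 ppm of full scale.

0.2384 ppm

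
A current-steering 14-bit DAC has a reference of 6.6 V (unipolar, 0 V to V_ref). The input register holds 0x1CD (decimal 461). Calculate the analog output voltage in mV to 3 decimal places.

LSB = 6.6 V / 2^14 = 402.83 µV.
Code 0x1CD = 461 decimal.
V_out = 0 + 461 × 0.000402832 V = 0.185706 V.
= 185.706 mV.

185.706 mV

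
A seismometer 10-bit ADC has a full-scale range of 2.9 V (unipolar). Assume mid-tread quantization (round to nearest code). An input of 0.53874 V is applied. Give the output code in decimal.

With 1024 levels over 2.9 V, one step is 2.832 mV.
(0.53874 − 0) / 0.00283203 = 190.231 LSBs.
Round → code 190.

code 190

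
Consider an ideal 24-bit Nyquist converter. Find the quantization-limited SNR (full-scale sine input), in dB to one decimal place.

146.2 dB

SNR ≈ 6.02·N + 1.76 dB = 6.02·24 + 1.76 = 146.24 dB.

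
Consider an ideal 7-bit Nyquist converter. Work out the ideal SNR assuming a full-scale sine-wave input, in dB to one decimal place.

43.9 dB

SNR ≈ 6.02·N + 1.76 dB = 6.02·7 + 1.76 = 43.90 dB.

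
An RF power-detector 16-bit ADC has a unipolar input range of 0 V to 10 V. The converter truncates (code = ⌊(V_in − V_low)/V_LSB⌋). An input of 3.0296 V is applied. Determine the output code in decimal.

code 19854

Full-scale span = 10 V; LSB = 10/2^16 = 152.59 µV.
Input sits at 19854.787 steps above V_low.
⌊·⌋(19854.787) = 19854.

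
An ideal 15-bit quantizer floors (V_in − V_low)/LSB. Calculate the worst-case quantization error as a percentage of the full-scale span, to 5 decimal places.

0.00305 %

Truncating → worst-case error = 1 LSB = V_FS/2^15, so 100/32768 = 0.00305176 % of full scale.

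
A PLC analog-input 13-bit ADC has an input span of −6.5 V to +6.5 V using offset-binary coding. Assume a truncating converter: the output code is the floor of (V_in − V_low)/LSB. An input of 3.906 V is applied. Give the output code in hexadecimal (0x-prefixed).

Full-scale span = 13 V; LSB = 13/2^13 = 1.587 mV.
(3.906 − (−6.5)) / 0.00158691 = 6557.381 LSBs.
⌊·⌋(6557.381) = 6557.
In hexadecimal (0x-prefixed): 0x199D.

code 0x199D (decimal 6557)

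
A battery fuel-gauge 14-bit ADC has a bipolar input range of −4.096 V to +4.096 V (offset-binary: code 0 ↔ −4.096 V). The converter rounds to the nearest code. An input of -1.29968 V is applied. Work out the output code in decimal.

code 5593

With 16384 levels over 8.192 V, one step is 0.500 mV.
Input sits at 5592.640 steps above V_low.
So the output code is 5593.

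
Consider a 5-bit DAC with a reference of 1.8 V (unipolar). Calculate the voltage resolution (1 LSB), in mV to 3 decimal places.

Full-scale span = 1.8 V.
LSB = 1.8 / 2^5 = 1.8 / 32 = 0.05625 V = 56.250 mV.

56.250 mV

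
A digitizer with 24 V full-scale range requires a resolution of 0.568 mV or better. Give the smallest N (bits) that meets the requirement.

16 bits

Number of steps required ≥ 24 V / 0.568 mV = 42253.52.
Need 2^N ≥ 42253.52; 2^15 = 32768, 2^16 = 65536.
Minimum N = 16.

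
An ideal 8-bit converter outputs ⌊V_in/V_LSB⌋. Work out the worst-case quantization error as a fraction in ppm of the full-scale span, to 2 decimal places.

Truncating → worst-case error = 1 LSB = V_FS/2^8, so 1e+06/256 = 3906.25 ppm of full scale.

3906.25 ppm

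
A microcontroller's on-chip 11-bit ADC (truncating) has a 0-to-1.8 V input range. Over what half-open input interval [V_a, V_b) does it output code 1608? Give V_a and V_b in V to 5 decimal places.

[1.41328 V, 1.41416 V)

LSB = 1.8/2^11 = 0.879 mV.
V_a = V_low + 1608·LSB = 1.41328 V; V_b = V_low + 1609·LSB = 1.41416 V.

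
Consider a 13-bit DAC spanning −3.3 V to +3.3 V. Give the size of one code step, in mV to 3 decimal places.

0.806 mV

Full-scale span = 6.6 V.
LSB = 6.6 / 2^13 = 6.6 / 8192 = 0.000805664 V = 0.806 mV.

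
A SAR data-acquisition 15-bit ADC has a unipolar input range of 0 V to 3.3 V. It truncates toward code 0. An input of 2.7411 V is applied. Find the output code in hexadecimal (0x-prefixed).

code 0x6A52 (decimal 27218)

LSB = 3.3 V / 32768 = 100.71 µV.
(V_in − V_low)/LSB = (2.7411 − 0) / 0.000100708 = 27218.292.
So the output code is 27218.
In hexadecimal (0x-prefixed): 0x6A52.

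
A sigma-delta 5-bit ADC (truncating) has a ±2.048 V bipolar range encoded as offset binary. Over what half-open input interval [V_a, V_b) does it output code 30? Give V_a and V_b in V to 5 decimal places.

[1.79200 V, 1.92000 V)

LSB = 4.096/2^5 = 128.000 mV.
V_a = V_low + 30·LSB = 1.792 V; V_b = V_low + 31·LSB = 1.92 V.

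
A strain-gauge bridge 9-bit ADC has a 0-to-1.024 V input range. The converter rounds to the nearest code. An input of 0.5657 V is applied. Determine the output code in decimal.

code 283

LSB = 1.024 V / 512 = 2.000 mV.
(0.5657 − 0) / 0.002 = 282.850 LSBs.
round(282.850) = 283.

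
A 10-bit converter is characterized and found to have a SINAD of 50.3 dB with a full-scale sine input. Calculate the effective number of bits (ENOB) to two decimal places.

8.06 bits

ENOB = (SINAD − 1.76) / 6.02 = (50.3 − 1.76)/6.02 = 8.063.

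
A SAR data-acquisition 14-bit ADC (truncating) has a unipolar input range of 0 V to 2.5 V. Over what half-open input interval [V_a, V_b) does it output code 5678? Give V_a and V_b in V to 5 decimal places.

LSB = 2.5/2^14 = 152.59 µV.
V_a = V_low + 5678·LSB = 0.866394 V; V_b = V_low + 5679·LSB = 0.866547 V.

[0.86639 V, 0.86655 V)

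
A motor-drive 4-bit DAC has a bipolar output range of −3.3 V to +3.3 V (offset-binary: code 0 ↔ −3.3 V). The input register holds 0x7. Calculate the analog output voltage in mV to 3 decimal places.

LSB = 6.6 V / 2^4 = 412.500 mV.
Code 0x7 = 7 decimal.
V_out = (−3.3) + 7 × 0.4125 V = -0.4125 V.
= -412.500 mV.

-412.500 mV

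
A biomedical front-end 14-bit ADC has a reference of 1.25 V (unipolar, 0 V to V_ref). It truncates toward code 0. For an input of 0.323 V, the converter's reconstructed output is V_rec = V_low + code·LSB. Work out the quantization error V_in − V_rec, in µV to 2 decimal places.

47.73 µV

One LSB is 1.25 V / 16384 = 76.29 µV.
Scaled input = 4233.6256 LSBs, so code = 4233.
Code 4233 maps back to 0 + 4233×7.62939e-05 V = 0.32295227 V.
Difference: 4.77295e-05 V → 47.73 µV.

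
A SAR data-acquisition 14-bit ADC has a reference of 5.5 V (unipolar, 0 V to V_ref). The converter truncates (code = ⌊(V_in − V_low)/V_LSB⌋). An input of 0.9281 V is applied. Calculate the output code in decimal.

code 2764

With 16384 levels over 5.5 V, one step is 335.69 µV.
Input sits at 2764.726 steps above V_low.
Floor → code 2764.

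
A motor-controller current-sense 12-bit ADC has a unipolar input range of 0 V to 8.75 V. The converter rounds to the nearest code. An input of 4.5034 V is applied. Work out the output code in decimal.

code 2108

Full-scale span = 8.75 V; LSB = 8.75/2^12 = 2.136 mV.
Input sits at 2108.106 steps above V_low.
Round → code 2108.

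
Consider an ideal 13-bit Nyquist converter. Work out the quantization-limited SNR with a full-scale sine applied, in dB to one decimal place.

80.0 dB

SNR ≈ 6.02·N + 1.76 dB = 6.02·13 + 1.76 = 80.02 dB.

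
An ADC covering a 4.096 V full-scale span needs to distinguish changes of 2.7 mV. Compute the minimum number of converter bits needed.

Number of steps required ≥ 4.096 V / 2.7 mV = 1517.04.
Need 2^N ≥ 1517.04; 2^10 = 1024, 2^11 = 2048.
Minimum N = 11.

11 bits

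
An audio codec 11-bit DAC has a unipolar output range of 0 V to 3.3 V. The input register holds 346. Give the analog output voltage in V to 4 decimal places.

0.5575 V

LSB = 3.3 V / 2^11 = 1.611 mV.
V_out = 0 + 346 × 0.00161133 V = 0.55752 V.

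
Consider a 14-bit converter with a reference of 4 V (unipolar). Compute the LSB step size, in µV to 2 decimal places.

244.14 µV

Full-scale span = 4 V.
LSB = 4 / 2^14 = 4 / 16384 = 0.000244141 V = 244.14 µV.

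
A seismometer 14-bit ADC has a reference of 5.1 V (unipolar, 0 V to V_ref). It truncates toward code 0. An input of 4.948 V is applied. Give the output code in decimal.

code 15895

LSB = 5.1 V / 16384 = 311.28 µV.
(4.948 − 0) / 0.000311279 = 15895.693 LSBs.
Floor → code 15895.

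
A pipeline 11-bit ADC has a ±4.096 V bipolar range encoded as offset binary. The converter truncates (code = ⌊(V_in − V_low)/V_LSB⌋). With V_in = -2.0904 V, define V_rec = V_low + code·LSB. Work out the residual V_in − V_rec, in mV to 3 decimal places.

1.600 mV

LSB = 8.192/2^11 = 4.000 mV.
(-2.0904 − (−4.096))/0.004 = 501.4000; ⌊·⌋ gives code 501.
V_rec = (−4.096) + 501·0.004 = -2.092 V.
Error = -2.0904 − (−2.092) = 0.0016 V = 1.600 mV.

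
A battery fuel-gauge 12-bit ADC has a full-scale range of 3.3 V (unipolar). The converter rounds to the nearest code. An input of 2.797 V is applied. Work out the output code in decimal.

Full-scale span = 3.3 V; LSB = 3.3/2^12 = 0.806 mV.
(V_in − V_low)/LSB = (2.797 − 0) / 0.000805664 = 3471.670.
round(3471.670) = 3472.

code 3472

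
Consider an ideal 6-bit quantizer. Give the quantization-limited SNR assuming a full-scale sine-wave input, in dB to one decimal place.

37.9 dB

SNR ≈ 6.02·N + 1.76 dB = 6.02·6 + 1.76 = 37.88 dB.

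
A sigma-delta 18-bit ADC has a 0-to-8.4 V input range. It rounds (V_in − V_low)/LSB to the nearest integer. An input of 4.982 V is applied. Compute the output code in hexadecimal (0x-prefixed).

code 0x25F54 (decimal 155476)

Full-scale span = 8.4 V; LSB = 8.4/2^18 = 32.04 µV.
(4.982 − 0) / 3.20435e-05 = 155476.358 LSBs.
Round → code 155476.
In hexadecimal (0x-prefixed): 0x25F54.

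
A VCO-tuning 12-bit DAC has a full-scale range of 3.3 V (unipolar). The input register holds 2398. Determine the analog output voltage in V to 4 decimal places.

LSB = 3.3 V / 2^12 = 0.806 mV.
V_out = 0 + 2398 × 0.000805664 V = 1.93198 V.

1.9320 V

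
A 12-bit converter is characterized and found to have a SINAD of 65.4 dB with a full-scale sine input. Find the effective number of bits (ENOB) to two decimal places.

ENOB = (SINAD − 1.76) / 6.02 = (65.4 − 1.76)/6.02 = 10.571.

10.57 bits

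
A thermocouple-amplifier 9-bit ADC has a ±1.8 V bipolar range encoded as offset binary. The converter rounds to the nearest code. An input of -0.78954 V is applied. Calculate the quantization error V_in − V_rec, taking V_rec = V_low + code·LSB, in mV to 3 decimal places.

-2.040 mV

Step size: 3.6 V ÷ 2^9 = 7.031 mV.
Scaled input = 143.7099 LSBs, so code = 144.
Code 144 maps back to (−1.8) + 144×0.00703125 V = -0.7875 V.
V_in − V_rec = -0.00204 V = -2.040 mV.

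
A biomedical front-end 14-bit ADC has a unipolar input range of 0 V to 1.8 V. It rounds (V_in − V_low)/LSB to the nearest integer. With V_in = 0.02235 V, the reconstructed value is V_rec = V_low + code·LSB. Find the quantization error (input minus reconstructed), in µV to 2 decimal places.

47.75 µV

LSB = 1.8/2^14 = 109.86 µV.
(V_in − V_low)/LSB = (0.02235 − 0)/0.000109863 = 203.4347 → code 203 (round).
V_rec = 0 + 203·0.000109863 = 0.022302246 V.
Difference: 4.77539e-05 V → 47.75 µV.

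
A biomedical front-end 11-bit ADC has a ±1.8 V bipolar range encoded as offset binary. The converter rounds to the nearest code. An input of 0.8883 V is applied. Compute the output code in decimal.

LSB = 3.6 V / 2048 = 1.758 mV.
(0.8883 − (−1.8)) / 0.00175781 = 1529.344 LSBs.
round(1529.344) = 1529.

code 1529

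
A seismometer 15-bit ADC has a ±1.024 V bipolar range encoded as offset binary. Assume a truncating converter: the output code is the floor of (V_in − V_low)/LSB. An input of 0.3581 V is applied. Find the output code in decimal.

With 32768 levels over 2.048 V, one step is 62.50 µV.
(V_in − V_low)/LSB = (0.3581 − (−1.024)) / 6.25e-05 = 22113.600.
Floor → code 22113.

code 22113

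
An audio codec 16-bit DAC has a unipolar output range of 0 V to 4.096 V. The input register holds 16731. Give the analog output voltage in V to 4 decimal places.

LSB = 4.096 V / 2^16 = 62.50 µV.
V_out = 0 + 16731 × 6.25e-05 V = 1.04569 V.

1.0457 V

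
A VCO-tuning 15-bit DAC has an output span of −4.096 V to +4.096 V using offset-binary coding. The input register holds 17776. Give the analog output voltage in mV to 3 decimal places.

348.000 mV

LSB = 8.192 V / 2^15 = 250.00 µV.
V_out = (−4.096) + 17776 × 0.00025 V = 0.348 V.
= 348.000 mV.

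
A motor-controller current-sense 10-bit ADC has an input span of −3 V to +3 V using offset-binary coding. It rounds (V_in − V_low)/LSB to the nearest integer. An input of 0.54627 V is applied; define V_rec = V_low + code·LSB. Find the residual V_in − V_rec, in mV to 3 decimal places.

1.348 mV

Step size: 6 V ÷ 2^10 = 5.859 mV.
Scaled input = 605.2301 LSBs, so code = 605.
V_rec = (−3) + 605·0.00585938 = 0.54492188 V.
Difference: 0.00134812 V → 1.348 mV.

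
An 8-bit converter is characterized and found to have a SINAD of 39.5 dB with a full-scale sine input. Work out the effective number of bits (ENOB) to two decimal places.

6.27 bits

ENOB = (SINAD − 1.76) / 6.02 = (39.5 − 1.76)/6.02 = 6.269.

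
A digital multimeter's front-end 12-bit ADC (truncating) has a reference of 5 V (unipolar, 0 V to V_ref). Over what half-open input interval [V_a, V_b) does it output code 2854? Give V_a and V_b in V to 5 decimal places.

LSB = 5/2^12 = 1.221 mV.
V_a = V_low + 2854·LSB = 3.48389 V; V_b = V_low + 2855·LSB = 3.48511 V.

[3.48389 V, 3.48511 V)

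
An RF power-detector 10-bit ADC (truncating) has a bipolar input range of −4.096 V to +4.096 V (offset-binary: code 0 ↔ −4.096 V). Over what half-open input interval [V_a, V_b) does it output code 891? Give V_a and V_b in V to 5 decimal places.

LSB = 8.192/2^10 = 8.000 mV.
V_a = V_low + 891·LSB = 3.032 V; V_b = V_low + 892·LSB = 3.04 V.

[3.03200 V, 3.04000 V)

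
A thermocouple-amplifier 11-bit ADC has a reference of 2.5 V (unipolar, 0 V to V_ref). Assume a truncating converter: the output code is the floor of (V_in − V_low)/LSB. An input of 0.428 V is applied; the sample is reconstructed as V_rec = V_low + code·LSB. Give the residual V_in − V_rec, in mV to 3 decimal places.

0.754 mV

LSB = 2.5/2^11 = 1.221 mV.
Scaled input = 350.6176 LSBs, so code = 350.
Code 350 maps back to 0 + 350×0.0012207 V = 0.42724609 V.
Difference: 0.000753906 V → 0.754 mV.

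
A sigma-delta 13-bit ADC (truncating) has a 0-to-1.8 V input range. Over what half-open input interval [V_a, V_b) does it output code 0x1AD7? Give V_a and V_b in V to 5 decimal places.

LSB = 1.8/2^13 = 219.73 µV.
Code 0x1AD7 = 6871 decimal.
V_a = V_low + 6871·LSB = 1.50974 V; V_b = V_low + 6872·LSB = 1.50996 V.

[1.50974 V, 1.50996 V)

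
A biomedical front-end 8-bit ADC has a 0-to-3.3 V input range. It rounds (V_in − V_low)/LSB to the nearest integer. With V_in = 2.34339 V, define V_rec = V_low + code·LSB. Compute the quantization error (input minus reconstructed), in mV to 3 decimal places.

LSB = 3.3/2^8 = 12.891 mV.
(V_in − V_low)/LSB = (2.34339 − 0)/0.0128906 = 181.7903 → code 182 (round).
V_rec = 0 + 182·0.0128906 = 2.3460938 V.
V_in − V_rec = -0.00270375 V = -2.704 mV.

-2.704 mV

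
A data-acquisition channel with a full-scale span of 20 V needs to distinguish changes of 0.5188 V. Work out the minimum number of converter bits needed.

6 bits

Number of steps required ≥ 20 V / 0.5188 V = 38.55.
Need 2^N ≥ 38.55; 2^5 = 32, 2^6 = 64.
Minimum N = 6.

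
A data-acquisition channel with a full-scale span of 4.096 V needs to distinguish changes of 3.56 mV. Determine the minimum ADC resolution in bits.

11 bits

Number of steps required ≥ 4.096 V / 3.56 mV = 1150.56.
Need 2^N ≥ 1150.56; 2^10 = 1024, 2^11 = 2048.
Minimum N = 11.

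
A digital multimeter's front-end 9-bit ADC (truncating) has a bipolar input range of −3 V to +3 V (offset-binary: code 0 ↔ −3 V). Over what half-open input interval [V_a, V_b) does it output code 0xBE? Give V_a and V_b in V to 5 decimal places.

LSB = 6/2^9 = 11.719 mV.
Code 0xBE = 190 decimal.
V_a = V_low + 190·LSB = -0.773438 V; V_b = V_low + 191·LSB = -0.761719 V.

[-0.77344 V, -0.76172 V)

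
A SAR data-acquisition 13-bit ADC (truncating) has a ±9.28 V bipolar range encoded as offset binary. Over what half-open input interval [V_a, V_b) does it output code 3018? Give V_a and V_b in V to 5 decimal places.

LSB = 18.56/2^13 = 2.266 mV.
V_a = V_low + 3018·LSB = -2.44234 V; V_b = V_low + 3019·LSB = -2.44008 V.

[-2.44234 V, -2.44008 V)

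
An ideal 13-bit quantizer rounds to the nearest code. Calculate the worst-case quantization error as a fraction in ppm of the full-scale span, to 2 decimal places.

Rounding → worst-case error = ½ LSB = V_FS/2^14, so 1e+06/16384 = 61.0352 ppm of full scale.

61.04 ppm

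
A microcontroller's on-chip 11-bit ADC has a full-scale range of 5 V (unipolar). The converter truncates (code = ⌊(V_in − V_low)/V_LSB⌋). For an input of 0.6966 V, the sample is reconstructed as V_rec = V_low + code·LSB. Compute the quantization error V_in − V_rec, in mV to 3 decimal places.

0.799 mV

LSB = 5/2^11 = 2.441 mV.
Scaled input = 285.3274 LSBs, so code = 285.
Code 285 maps back to 0 + 285×0.00244141 V = 0.69580078 V.
Error = 0.6966 − 0.69580078 = 0.000799219 V = 0.799 mV.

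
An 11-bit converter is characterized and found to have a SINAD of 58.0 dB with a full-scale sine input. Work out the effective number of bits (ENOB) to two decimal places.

ENOB = (SINAD − 1.76) / 6.02 = (58.0 − 1.76)/6.02 = 9.342.

9.34 bits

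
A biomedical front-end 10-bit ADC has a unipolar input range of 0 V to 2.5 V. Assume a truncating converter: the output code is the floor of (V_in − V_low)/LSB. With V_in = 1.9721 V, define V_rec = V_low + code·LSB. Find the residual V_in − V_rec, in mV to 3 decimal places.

1.885 mV

Step size: 2.5 V ÷ 2^10 = 2.441 mV.
(1.9721 − 0)/0.00244141 = 807.7722; ⌊·⌋ gives code 807.
Code 807 maps back to 0 + 807×0.00244141 V = 1.9702148 V.
Difference: 0.00188516 V → 1.885 mV.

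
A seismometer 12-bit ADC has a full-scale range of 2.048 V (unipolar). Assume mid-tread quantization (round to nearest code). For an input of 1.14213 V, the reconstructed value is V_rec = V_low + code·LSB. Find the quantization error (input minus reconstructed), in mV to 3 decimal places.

One LSB is 2.048 V / 4096 = 0.500 mV.
Scaled input = 2284.2600 LSBs, so code = 2284.
Code 2284 maps back to 0 + 2284×0.0005 V = 1.142 V.
V_in − V_rec = 0.00013 V = 0.130 mV.

0.130 mV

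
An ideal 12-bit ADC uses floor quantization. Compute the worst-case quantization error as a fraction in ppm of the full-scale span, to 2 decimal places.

244.14 ppm

Truncating → worst-case error = 1 LSB = V_FS/2^12, so 1e+06/4096 = 244.141 ppm of full scale.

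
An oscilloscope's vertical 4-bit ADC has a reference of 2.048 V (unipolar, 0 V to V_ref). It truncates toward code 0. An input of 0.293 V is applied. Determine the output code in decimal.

code 2

With 16 levels over 2.048 V, one step is 128.000 mV.
Input sits at 2.289 steps above V_low.
So the output code is 2.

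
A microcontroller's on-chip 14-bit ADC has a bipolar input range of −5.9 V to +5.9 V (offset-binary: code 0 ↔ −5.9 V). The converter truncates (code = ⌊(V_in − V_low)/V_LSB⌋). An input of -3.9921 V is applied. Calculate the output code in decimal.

code 2649

With 16384 levels over 11.8 V, one step is 0.720 mV.
(V_in − V_low)/LSB = (-3.9921 − (−5.9)) / 0.000720215 = 2649.071.
So the output code is 2649.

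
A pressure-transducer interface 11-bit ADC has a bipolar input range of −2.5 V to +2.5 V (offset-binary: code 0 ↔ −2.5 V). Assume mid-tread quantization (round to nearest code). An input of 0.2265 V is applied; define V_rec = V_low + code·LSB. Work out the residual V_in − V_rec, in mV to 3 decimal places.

LSB = 5/2^11 = 2.441 mV.
(0.2265 − (−2.5))/0.00244141 = 1116.7744; round gives code 1117.
V_rec = (−2.5) + 1117·0.00244141 = 0.22705078 V.
Difference: -0.000550781 V → -0.551 mV.

-0.551 mV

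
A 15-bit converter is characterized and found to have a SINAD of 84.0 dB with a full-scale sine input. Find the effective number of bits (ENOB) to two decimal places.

ENOB = (SINAD − 1.76) / 6.02 = (84.0 − 1.76)/6.02 = 13.661.

13.66 bits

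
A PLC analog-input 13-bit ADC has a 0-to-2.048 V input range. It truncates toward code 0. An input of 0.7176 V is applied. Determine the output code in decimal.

Full-scale span = 2.048 V; LSB = 2.048/2^13 = 250.00 µV.
Input sits at 2870.400 steps above V_low.
⌊·⌋(2870.400) = 2870.

code 2870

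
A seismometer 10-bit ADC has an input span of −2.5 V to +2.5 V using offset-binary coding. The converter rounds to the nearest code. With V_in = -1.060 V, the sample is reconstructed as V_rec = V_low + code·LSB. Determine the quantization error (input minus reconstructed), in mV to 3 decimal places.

-0.430 mV

One LSB is 5 V / 1024 = 4.883 mV.
Scaled input = 294.9120 LSBs, so code = 295.
V_rec = (−2.5) + 295·0.00488281 = -1.0595703 V.
Error = -1.060 − (−1.0595703) = -0.000429688 V = -0.430 mV.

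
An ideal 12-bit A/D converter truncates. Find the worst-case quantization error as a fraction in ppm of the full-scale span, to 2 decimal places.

244.14 ppm

Truncating → worst-case error = 1 LSB = V_FS/2^12, so 1e+06/4096 = 244.141 ppm of full scale.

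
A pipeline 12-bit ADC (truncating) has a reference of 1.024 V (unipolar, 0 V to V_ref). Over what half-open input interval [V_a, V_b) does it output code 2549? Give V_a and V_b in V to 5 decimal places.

[0.63725 V, 0.63750 V)

LSB = 1.024/2^12 = 250.00 µV.
V_a = V_low + 2549·LSB = 0.63725 V; V_b = V_low + 2550·LSB = 0.6375 V.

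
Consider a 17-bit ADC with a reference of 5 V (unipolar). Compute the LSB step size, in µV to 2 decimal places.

Full-scale span = 5 V.
LSB = 5 / 2^17 = 5 / 131072 = 3.8147e-05 V = 38.15 µV.

38.15 µV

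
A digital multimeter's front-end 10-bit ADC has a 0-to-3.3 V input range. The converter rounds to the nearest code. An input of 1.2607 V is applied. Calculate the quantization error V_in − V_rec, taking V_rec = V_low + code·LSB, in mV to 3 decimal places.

0.641 mV

LSB = 3.3/2^10 = 3.223 mV.
(V_in − V_low)/LSB = (1.2607 − 0)/0.00322266 = 391.1990 → code 391 (round).
V_rec = 0 + 391·0.00322266 = 1.2600586 V.
V_in − V_rec = 0.000641406 V = 0.641 mV.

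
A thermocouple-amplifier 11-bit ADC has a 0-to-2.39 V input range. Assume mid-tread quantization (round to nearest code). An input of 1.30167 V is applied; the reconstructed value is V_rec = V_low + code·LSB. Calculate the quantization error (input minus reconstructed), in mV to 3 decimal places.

Step size: 2.39 V ÷ 2^11 = 1.167 mV.
(1.30167 − 0)/0.00116699 = 1115.4059; round gives code 1115.
V_rec = 0 + 1115·0.00116699 = 1.3011963 V.
Difference: 0.000473711 V → 0.474 mV.

0.474 mV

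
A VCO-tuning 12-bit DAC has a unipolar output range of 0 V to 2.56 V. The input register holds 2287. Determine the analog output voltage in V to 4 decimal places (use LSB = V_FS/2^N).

LSB = 2.56 V / 2^12 = 0.625 mV.
V_out = 0 + 2287 × 0.000625 V = 1.42938 V.

1.4294 V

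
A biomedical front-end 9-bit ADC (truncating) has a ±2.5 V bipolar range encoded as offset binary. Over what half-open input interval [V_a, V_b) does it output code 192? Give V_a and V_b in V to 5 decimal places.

LSB = 5/2^9 = 9.766 mV.
V_a = V_low + 192·LSB = -0.625 V; V_b = V_low + 193·LSB = -0.615234 V.

[-0.62500 V, -0.61523 V)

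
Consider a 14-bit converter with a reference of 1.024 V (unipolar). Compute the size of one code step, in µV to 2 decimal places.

62.50 µV

Full-scale span = 1.024 V.
LSB = 1.024 / 2^14 = 1.024 / 16384 = 6.25e-05 V = 62.50 µV.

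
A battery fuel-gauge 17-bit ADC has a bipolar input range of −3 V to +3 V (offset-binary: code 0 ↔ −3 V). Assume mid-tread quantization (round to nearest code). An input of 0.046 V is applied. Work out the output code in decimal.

code 66541

With 131072 levels over 6 V, one step is 45.78 µV.
(V_in − V_low)/LSB = (0.046 − (−3)) / 4.57764e-05 = 66540.885.
So the output code is 66541.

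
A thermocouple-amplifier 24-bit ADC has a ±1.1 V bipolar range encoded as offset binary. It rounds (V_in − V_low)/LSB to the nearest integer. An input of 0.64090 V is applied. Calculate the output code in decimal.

code 13276116

LSB = 2.2 V / 16777216 = 0.13 µV.
(0.64090 − (−1.1)) / 1.3113e-07 = 13276116.061 LSBs.
So the output code is 13276116.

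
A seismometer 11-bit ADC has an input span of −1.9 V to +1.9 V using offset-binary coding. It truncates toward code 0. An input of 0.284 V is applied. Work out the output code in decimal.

code 1177

With 2048 levels over 3.8 V, one step is 1.855 mV.
(0.284 − (−1.9)) / 0.00185547 = 1177.061 LSBs.
⌊·⌋(1177.061) = 1177.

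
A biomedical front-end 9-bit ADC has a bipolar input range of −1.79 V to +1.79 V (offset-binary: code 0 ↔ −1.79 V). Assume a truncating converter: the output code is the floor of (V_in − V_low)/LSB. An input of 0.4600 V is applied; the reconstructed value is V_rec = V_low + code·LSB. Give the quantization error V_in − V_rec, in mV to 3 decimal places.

5.508 mV

One LSB is 3.58 V / 512 = 6.992 mV.
(V_in − V_low)/LSB = (0.4600 − (−1.79))/0.00699219 = 321.7877 → code 321 (floor).
V_rec = (−1.79) + 321·0.00699219 = 0.45449219 V.
V_in − V_rec = 0.00550781 V = 5.508 mV.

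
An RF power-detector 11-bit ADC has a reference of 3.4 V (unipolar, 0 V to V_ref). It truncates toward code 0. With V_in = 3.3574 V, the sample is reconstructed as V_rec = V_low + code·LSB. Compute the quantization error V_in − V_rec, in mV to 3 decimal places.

0.564 mV

One LSB is 3.4 V / 2048 = 1.660 mV.
Scaled input = 2022.3398 LSBs, so code = 2022.
Code 2022 maps back to 0 + 2022×0.00166016 V = 3.3568359 V.
V_in − V_rec = 0.000564063 V = 0.564 mV.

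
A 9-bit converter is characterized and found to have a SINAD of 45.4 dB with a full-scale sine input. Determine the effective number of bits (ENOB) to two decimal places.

ENOB = (SINAD − 1.76) / 6.02 = (45.4 − 1.76)/6.02 = 7.249.

7.25 bits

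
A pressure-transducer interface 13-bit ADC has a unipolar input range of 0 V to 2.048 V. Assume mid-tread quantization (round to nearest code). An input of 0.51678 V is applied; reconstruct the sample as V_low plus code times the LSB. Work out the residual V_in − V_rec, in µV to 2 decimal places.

30.00 µV

Step size: 2.048 V ÷ 2^13 = 250.00 µV.
(0.51678 − 0)/0.00025 = 2067.1200; round gives code 2067.
V_rec = 0 + 2067·0.00025 = 0.51675 V.
V_in − V_rec = 3e-05 V = 30.00 µV.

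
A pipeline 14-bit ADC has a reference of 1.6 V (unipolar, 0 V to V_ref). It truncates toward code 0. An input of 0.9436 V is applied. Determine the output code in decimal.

Full-scale span = 1.6 V; LSB = 1.6/2^14 = 97.66 µV.
(V_in − V_low)/LSB = (0.9436 − 0) / 9.76563e-05 = 9662.464.
⌊·⌋(9662.464) = 9662.

code 9662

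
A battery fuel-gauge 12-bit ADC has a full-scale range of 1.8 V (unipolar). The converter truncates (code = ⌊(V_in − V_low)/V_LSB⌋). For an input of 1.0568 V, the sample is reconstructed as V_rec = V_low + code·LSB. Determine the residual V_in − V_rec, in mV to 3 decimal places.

Step size: 1.8 V ÷ 2^12 = 439.45 µV.
(V_in − V_low)/LSB = (1.0568 − 0)/0.000439453 = 2404.8071 → code 2404 (floor).
Reconstructed: 1.0564453 V.
V_in − V_rec = 0.000354688 V = 0.355 mV.

0.355 mV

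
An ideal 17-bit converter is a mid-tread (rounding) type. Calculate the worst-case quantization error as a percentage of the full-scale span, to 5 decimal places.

0.00038 %

Rounding → worst-case error = ½ LSB = V_FS/2^18, so 100/262144 = 0.00038147 % of full scale.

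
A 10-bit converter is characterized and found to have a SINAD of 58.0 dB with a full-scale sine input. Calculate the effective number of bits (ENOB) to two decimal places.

ENOB = (SINAD − 1.76) / 6.02 = (58.0 − 1.76)/6.02 = 9.342.

9.34 bits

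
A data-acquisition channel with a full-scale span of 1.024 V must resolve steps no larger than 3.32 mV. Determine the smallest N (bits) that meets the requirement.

Number of steps required ≥ 1.024 V / 3.32 mV = 308.43.
Need 2^N ≥ 308.43; 2^8 = 256, 2^9 = 512.
Minimum N = 9.

9 bits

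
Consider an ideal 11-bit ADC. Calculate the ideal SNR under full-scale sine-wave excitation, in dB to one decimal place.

SNR ≈ 6.02·N + 1.76 dB = 6.02·11 + 1.76 = 67.98 dB.

68.0 dB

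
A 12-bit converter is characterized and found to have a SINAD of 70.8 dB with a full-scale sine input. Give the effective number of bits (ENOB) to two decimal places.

11.47 bits

ENOB = (SINAD − 1.76) / 6.02 = (70.8 − 1.76)/6.02 = 11.468.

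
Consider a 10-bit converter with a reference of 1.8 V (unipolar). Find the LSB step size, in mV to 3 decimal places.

1.758 mV

Full-scale span = 1.8 V.
LSB = 1.8 / 2^10 = 1.8 / 1024 = 0.00175781 V = 1.758 mV.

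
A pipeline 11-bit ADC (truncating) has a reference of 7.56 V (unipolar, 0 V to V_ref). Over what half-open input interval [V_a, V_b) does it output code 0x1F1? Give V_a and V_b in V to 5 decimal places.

[1.83463 V, 1.83832 V)

LSB = 7.56/2^11 = 3.691 mV.
Code 0x1F1 = 497 decimal.
V_a = V_low + 497·LSB = 1.83463 V; V_b = V_low + 498·LSB = 1.83832 V.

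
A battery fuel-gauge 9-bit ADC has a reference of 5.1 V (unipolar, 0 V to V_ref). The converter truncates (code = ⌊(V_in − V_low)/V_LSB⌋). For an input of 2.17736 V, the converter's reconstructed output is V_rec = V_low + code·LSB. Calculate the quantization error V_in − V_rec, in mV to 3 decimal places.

One LSB is 5.1 V / 512 = 9.961 mV.
Scaled input = 218.5899 LSBs, so code = 218.
Code 218 maps back to 0 + 218×0.00996094 V = 2.1714844 V.
Difference: 0.00587562 V → 5.876 mV.

5.876 mV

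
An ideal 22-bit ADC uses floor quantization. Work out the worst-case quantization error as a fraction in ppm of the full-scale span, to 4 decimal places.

Truncating → worst-case error = 1 LSB = V_FS/2^22, so 1e+06/4194304 = 0.238419 ppm of full scale.

0.2384 ppm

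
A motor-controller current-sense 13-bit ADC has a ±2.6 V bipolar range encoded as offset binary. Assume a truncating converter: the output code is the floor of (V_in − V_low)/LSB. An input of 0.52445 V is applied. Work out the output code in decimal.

code 4922

Full-scale span = 5.2 V; LSB = 5.2/2^13 = 0.635 mV.
Input sits at 4922.210 steps above V_low.
So the output code is 4922.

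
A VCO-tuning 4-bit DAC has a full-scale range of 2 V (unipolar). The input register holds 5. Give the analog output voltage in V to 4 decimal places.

LSB = 2 V / 2^4 = 125.000 mV.
V_out = 0 + 5 × 0.125 V = 0.625 V.

0.6250 V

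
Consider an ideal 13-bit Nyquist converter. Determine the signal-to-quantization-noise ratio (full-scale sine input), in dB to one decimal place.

80.0 dB

SNR ≈ 6.02·N + 1.76 dB = 6.02·13 + 1.76 = 80.02 dB.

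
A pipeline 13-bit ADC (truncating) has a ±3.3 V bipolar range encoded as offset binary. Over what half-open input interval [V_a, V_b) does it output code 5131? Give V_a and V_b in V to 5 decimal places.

LSB = 6.6/2^13 = 0.806 mV.
V_a = V_low + 5131·LSB = 0.833862 V; V_b = V_low + 5132·LSB = 0.834668 V.

[0.83386 V, 0.83467 V)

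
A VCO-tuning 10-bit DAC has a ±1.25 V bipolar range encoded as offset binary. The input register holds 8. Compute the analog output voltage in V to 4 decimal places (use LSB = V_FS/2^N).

-1.2305 V

LSB = 2.5 V / 2^10 = 2.441 mV.
V_out = (−1.25) + 8 × 0.00244141 V = -1.23047 V.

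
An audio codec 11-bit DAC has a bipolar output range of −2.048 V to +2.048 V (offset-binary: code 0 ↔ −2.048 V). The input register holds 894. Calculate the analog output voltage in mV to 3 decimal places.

LSB = 4.096 V / 2^11 = 2.000 mV.
V_out = (−2.048) + 894 × 0.002 V = -0.26 V.
= -260.000 mV.

-260.000 mV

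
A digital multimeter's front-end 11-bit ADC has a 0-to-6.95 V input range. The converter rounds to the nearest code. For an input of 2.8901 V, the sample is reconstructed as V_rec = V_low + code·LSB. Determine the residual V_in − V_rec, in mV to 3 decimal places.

Step size: 6.95 V ÷ 2^11 = 3.394 mV.
(2.8901 − 0)/0.00339355 = 851.6439; round gives code 852.
Code 852 maps back to 0 + 852×0.00339355 V = 2.8913086 V.
V_in − V_rec = -0.00120859 V = -1.209 mV.

-1.209 mV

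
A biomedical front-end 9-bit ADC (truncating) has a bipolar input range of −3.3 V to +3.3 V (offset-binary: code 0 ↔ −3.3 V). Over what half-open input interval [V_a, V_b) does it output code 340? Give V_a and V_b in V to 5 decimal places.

LSB = 6.6/2^9 = 12.891 mV.
V_a = V_low + 340·LSB = 1.08281 V; V_b = V_low + 341·LSB = 1.0957 V.

[1.08281 V, 1.09570 V)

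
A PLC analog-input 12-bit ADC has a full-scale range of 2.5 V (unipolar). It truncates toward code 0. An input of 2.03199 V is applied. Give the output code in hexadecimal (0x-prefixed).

LSB = 2.5 V / 4096 = 0.610 mV.
Input sits at 3329.212 steps above V_low.
⌊·⌋(3329.212) = 3329.
In hexadecimal (0x-prefixed): 0xD01.

code 0xD01 (decimal 3329)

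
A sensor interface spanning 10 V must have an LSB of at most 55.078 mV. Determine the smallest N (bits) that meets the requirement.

Number of steps required ≥ 10 V / 55.078 mV = 181.56.
Need 2^N ≥ 181.56; 2^7 = 128, 2^8 = 256.
Minimum N = 8.

8 bits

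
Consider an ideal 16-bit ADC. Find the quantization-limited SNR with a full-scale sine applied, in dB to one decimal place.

98.1 dB

SNR ≈ 6.02·N + 1.76 dB = 6.02·16 + 1.76 = 98.08 dB.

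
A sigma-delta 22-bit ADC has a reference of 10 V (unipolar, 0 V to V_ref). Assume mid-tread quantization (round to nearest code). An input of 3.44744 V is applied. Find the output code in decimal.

code 1445961

LSB = 10 V / 4194304 = 2.38 µV.
(3.44744 − 0) / 2.38419e-06 = 1445961.138 LSBs.
round(1445961.138) = 1445961.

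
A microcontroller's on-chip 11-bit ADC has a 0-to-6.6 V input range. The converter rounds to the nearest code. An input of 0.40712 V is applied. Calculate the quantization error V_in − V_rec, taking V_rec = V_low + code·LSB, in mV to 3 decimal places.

LSB = 6.6/2^11 = 3.223 mV.
(0.40712 − 0)/0.00322266 = 126.3306; round gives code 126.
V_rec = 0 + 126·0.00322266 = 0.40605469 V.
Difference: 0.00106531 V → 1.065 mV.

1.065 mV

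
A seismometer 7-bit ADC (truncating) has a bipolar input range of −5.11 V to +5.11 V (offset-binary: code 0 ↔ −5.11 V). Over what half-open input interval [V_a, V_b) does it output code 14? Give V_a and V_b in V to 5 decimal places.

[-3.99219 V, -3.91234 V)

LSB = 10.22/2^7 = 79.844 mV.
V_a = V_low + 14·LSB = -3.99219 V; V_b = V_low + 15·LSB = -3.91234 V.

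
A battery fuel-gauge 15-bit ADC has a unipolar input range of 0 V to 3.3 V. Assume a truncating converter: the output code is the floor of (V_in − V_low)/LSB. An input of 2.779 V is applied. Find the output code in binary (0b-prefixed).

code 0b110101111001010 (decimal 27594)

Full-scale span = 3.3 V; LSB = 3.3/2^15 = 100.71 µV.
(2.779 − 0) / 0.000100708 = 27594.628 LSBs.
⌊·⌋(27594.628) = 27594.
In binary (0b-prefixed): 0b110101111001010.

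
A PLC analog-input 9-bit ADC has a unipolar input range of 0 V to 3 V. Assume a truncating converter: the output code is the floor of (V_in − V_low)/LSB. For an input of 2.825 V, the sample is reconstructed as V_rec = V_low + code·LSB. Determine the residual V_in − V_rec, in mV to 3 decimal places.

One LSB is 3 V / 512 = 5.859 mV.
(V_in − V_low)/LSB = (2.825 − 0)/0.00585938 = 482.1333 → code 482 (floor).
Reconstructed: 2.8242188 V.
Difference: 0.00078125 V → 0.781 mV.

0.781 mV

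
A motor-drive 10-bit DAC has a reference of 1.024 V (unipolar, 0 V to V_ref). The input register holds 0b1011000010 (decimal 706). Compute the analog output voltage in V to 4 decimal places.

0.7060 V

LSB = 1.024 V / 2^10 = 1.000 mV.
Code 0b1011000010 = 706 decimal.
V_out = 0 + 706 × 0.001 V = 0.706 V.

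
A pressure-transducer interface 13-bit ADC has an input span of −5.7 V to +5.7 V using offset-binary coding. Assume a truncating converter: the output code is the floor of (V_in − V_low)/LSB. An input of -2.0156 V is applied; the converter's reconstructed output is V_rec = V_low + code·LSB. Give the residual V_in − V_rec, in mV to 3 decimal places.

LSB = 11.4/2^13 = 1.392 mV.
Scaled input = 2647.5969 LSBs, so code = 2647.
Reconstructed: -2.0164307 V.
Error = -2.0156 − (−2.0164307) = 0.000830664 V = 0.831 mV.

0.831 mV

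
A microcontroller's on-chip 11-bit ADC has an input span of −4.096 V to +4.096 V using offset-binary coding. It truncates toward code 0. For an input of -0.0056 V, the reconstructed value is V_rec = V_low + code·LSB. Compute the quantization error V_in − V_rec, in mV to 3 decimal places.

LSB = 8.192/2^11 = 4.000 mV.
(V_in − V_low)/LSB = (-0.0056 − (−4.096))/0.004 = 1022.6000 → code 1022 (floor).
Reconstructed: -0.008 V.
V_in − V_rec = 0.0024 V = 2.400 mV.

2.400 mV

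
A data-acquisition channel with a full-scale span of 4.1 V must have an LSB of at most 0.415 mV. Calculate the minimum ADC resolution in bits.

Number of steps required ≥ 4.1 V / 0.415 mV = 9879.52.
Need 2^N ≥ 9879.52; 2^13 = 8192, 2^14 = 16384.
Minimum N = 14.

14 bits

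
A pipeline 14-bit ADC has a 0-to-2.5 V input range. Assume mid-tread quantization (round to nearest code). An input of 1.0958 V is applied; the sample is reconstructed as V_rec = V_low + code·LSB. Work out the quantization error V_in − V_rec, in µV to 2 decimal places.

One LSB is 2.5 V / 16384 = 152.59 µV.
(1.0958 − 0)/0.000152588 = 7181.4349; round gives code 7181.
V_rec = 0 + 7181·0.000152588 = 1.0957336 V.
Error = 1.0958 − 1.0957336 = 6.63574e-05 V = 66.36 µV.

66.36 µV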